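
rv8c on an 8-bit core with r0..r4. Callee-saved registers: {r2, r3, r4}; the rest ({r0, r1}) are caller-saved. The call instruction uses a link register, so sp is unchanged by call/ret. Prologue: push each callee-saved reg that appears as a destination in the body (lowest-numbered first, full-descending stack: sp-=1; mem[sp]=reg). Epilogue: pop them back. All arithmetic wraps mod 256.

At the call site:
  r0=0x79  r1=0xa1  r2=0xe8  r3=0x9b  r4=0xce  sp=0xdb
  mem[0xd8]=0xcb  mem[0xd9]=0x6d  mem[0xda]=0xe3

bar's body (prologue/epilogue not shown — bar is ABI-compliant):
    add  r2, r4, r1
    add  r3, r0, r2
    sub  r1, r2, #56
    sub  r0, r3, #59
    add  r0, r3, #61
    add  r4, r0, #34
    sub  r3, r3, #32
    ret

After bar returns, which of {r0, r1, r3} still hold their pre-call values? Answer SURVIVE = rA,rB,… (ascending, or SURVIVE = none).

prologue: push r2 → mem[0xda]=0xe8, sp=0xda
prologue: push r3 → mem[0xd9]=0x9b, sp=0xd9
prologue: push r4 → mem[0xd8]=0xce, sp=0xd8
body[0] add  r2, r4, r1 → r2=0x6f
body[1] add  r3, r0, r2 → r3=0xe8
body[2] sub  r1, r2, #56 → r1=0x37
body[3] sub  r0, r3, #59 → r0=0xad
body[4] add  r0, r3, #61 → r0=0x25
body[5] add  r4, r0, #34 → r4=0x47
body[6] sub  r3, r3, #32 → r3=0xc8
epilogue: pop r4=0xce, sp=0xd9
epilogue: pop r3=0x9b, sp=0xda
epilogue: pop r2=0xe8, sp=0xdb
r0: caller-saved, written=True
r1: caller-saved, written=True
r3: callee-saved, written=True

SURVIVE = r3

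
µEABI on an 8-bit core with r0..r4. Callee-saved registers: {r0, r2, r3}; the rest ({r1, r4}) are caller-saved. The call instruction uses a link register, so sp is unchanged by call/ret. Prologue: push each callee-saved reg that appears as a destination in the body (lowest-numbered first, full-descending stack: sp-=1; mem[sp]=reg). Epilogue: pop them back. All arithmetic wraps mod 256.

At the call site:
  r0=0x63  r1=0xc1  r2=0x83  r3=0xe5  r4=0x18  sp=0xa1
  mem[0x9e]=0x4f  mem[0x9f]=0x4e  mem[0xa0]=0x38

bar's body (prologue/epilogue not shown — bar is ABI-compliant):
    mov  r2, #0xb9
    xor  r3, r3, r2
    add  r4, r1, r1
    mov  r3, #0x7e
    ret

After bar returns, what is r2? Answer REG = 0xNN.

REG = 0x83

prologue: push r2 → mem[0xa0]=0x83, sp=0xa0
prologue: push r3 → mem[0x9f]=0xe5, sp=0x9f
body[0] mov  r2, #0xb9 → r2=0xb9
body[1] xor  r3, r3, r2 → r3=0x5c
body[2] add  r4, r1, r1 → r4=0x82
body[3] mov  r3, #0x7e → r3=0x7e
epilogue: pop r3=0xe5, sp=0xa0
epilogue: pop r2=0x83, sp=0xa1
r2 is callee-saved → restored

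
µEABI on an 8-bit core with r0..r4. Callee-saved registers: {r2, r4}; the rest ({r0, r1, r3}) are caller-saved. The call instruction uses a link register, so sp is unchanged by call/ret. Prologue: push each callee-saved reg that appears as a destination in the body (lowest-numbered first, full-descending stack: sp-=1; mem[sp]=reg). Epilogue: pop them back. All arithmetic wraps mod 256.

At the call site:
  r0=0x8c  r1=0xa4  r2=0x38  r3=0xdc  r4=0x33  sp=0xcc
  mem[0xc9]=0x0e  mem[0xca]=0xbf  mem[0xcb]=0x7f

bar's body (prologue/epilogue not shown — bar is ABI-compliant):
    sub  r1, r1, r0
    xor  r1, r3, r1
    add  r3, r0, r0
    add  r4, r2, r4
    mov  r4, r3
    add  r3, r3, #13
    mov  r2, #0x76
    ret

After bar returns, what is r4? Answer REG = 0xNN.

REG = 0x33

prologue: push r2 → mem[0xcb]=0x38, sp=0xcb
prologue: push r4 → mem[0xca]=0x33, sp=0xca
body[0] sub  r1, r1, r0 → r1=0x18
body[1] xor  r1, r3, r1 → r1=0xc4
body[2] add  r3, r0, r0 → r3=0x18
body[3] add  r4, r2, r4 → r4=0x6b
body[4] mov  r4, r3 → r4=0x18
body[5] add  r3, r3, #13 → r3=0x25
body[6] mov  r2, #0x76 → r2=0x76
epilogue: pop r4=0x33, sp=0xcb
epilogue: pop r2=0x38, sp=0xcc
r4 is callee-saved → restored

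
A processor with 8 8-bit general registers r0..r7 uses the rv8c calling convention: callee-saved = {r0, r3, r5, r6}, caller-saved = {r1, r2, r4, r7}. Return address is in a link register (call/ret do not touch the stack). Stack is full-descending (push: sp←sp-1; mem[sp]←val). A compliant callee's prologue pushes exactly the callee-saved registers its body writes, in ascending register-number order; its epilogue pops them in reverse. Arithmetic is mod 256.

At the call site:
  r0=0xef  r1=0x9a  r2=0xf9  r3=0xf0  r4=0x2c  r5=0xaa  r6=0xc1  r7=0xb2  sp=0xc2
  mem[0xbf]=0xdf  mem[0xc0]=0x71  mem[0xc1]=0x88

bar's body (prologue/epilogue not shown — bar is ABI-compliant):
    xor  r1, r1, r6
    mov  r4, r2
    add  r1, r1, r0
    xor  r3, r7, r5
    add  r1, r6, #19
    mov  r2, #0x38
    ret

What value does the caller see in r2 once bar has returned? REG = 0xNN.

REG = 0x38

prologue: push r3 → mem[0xc1]=0xf0, sp=0xc1
body[0] xor  r1, r1, r6 → r1=0x5b
body[1] mov  r4, r2 → r4=0xf9
body[2] add  r1, r1, r0 → r1=0x4a
body[3] xor  r3, r7, r5 → r3=0x18
body[4] add  r1, r6, #19 → r1=0xd4
body[5] mov  r2, #0x38 → r2=0x38
epilogue: pop r3=0xf0, sp=0xc2
r2 is caller-saved → body value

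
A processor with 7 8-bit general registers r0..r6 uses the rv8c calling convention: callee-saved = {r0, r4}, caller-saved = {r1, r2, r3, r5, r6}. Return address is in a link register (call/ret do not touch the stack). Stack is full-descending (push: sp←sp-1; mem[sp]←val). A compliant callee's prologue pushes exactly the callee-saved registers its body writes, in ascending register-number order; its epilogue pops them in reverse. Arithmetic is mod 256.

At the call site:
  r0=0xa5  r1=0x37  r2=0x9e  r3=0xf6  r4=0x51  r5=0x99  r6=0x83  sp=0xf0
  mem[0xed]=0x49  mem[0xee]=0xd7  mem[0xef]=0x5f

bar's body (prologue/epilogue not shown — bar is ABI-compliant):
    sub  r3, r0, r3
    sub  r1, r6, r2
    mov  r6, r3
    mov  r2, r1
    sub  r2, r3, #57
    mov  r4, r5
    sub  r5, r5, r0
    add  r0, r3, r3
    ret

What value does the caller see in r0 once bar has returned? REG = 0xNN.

REG = 0xa5

prologue: push r0 → mem[0xef]=0xa5, sp=0xef
prologue: push r4 → mem[0xee]=0x51, sp=0xee
body[0] sub  r3, r0, r3 → r3=0xaf
body[1] sub  r1, r6, r2 → r1=0xe5
body[2] mov  r6, r3 → r6=0xaf
body[3] mov  r2, r1 → r2=0xe5
body[4] sub  r2, r3, #57 → r2=0x76
body[5] mov  r4, r5 → r4=0x99
body[6] sub  r5, r5, r0 → r5=0xf4
body[7] add  r0, r3, r3 → r0=0x5e
epilogue: pop r4=0x51, sp=0xef
epilogue: pop r0=0xa5, sp=0xf0
r0 is callee-saved → restored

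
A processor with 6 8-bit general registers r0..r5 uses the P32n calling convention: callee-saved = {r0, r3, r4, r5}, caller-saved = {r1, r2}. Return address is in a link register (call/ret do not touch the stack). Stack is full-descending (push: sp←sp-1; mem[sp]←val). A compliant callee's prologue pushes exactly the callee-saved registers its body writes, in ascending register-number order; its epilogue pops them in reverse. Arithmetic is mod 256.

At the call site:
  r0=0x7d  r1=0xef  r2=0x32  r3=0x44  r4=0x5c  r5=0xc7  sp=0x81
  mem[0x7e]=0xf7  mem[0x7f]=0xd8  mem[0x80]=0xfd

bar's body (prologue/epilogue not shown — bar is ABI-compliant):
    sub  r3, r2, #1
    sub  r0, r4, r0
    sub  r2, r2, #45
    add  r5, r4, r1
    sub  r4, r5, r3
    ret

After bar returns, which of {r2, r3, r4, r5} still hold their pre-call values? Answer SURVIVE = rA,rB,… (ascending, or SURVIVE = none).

SURVIVE = r3,r4,r5

prologue: push r0 -> mem[0x80]=0x7d, sp=0x80
prologue: push r3 -> mem[0x7f]=0x44, sp=0x7f
prologue: push r4 -> mem[0x7e]=0x5c, sp=0x7e
prologue: push r5 -> mem[0x7d]=0xc7, sp=0x7d
body[0] sub  r3, r2, #1 -> r3=0x31
body[1] sub  r0, r4, r0 -> r0=0xdf
body[2] sub  r2, r2, #45 -> r2=0x05
body[3] add  r5, r4, r1 -> r5=0x4b
body[4] sub  r4, r5, r3 -> r4=0x1a
epilogue: pop r5=0xc7, sp=0x7e
epilogue: pop r4=0x5c, sp=0x7f
epilogue: pop r3=0x44, sp=0x80
epilogue: pop r0=0x7d, sp=0x81
r2: caller-saved, written=True
r3: callee-saved, written=True
r4: callee-saved, written=True
r5: callee-saved, written=True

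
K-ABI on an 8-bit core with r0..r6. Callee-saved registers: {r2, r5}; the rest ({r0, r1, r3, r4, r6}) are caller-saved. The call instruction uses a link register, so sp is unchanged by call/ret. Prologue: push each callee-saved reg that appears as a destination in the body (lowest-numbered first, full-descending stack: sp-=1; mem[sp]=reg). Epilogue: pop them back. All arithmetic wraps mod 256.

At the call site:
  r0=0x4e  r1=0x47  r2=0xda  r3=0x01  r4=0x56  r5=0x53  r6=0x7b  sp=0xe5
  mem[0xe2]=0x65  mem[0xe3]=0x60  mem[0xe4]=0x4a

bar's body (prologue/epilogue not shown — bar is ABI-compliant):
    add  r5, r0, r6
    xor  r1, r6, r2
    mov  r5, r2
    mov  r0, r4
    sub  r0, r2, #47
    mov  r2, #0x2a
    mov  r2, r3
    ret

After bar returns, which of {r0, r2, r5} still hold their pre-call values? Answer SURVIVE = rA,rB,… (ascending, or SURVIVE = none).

SURVIVE = r2,r5

prologue: push r2 -> mem[0xe4]=0xda, sp=0xe4
prologue: push r5 -> mem[0xe3]=0x53, sp=0xe3
body[0] add  r5, r0, r6 -> r5=0xc9
body[1] xor  r1, r6, r2 -> r1=0xa1
body[2] mov  r5, r2 -> r5=0xda
body[3] mov  r0, r4 -> r0=0x56
body[4] sub  r0, r2, #47 -> r0=0xab
body[5] mov  r2, #0x2a -> r2=0x2a
body[6] mov  r2, r3 -> r2=0x01
epilogue: pop r5=0x53, sp=0xe4
epilogue: pop r2=0xda, sp=0xe5
r0: caller-saved, written=True
r2: callee-saved, written=True
r5: callee-saved, written=True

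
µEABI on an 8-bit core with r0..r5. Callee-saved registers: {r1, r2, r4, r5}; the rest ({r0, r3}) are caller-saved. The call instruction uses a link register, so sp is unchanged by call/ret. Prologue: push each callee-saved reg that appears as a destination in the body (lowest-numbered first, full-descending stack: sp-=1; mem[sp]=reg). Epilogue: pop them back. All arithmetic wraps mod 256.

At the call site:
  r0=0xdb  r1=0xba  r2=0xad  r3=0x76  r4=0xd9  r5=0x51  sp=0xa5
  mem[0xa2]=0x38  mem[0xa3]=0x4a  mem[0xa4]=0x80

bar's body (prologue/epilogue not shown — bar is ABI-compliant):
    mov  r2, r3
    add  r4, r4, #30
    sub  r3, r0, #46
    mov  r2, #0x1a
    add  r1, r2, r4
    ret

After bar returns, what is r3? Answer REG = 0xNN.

prologue: push r1 → mem[0xa4]=0xba, sp=0xa4
prologue: push r2 → mem[0xa3]=0xad, sp=0xa3
prologue: push r4 → mem[0xa2]=0xd9, sp=0xa2
body[0] mov  r2, r3 → r2=0x76
body[1] add  r4, r4, #30 → r4=0xf7
body[2] sub  r3, r0, #46 → r3=0xad
body[3] mov  r2, #0x1a → r2=0x1a
body[4] add  r1, r2, r4 → r1=0x11
epilogue: pop r4=0xd9, sp=0xa3
epilogue: pop r2=0xad, sp=0xa4
epilogue: pop r1=0xba, sp=0xa5
r3 is caller-saved → body value

REG = 0xad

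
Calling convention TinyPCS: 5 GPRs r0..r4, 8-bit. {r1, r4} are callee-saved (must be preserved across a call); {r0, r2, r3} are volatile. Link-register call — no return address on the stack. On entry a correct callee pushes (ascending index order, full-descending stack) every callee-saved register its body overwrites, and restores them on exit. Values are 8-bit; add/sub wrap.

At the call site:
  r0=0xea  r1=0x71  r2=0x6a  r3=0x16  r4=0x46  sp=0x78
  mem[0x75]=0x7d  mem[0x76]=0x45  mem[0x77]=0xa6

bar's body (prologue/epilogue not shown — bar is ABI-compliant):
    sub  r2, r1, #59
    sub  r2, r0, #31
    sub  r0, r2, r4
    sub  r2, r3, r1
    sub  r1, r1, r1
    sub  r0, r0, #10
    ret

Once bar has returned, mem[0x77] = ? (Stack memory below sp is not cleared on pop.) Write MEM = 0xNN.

MEM = 0x71

prologue: push r1 → mem[0x77]=0x71, sp=0x77
body[0] sub  r2, r1, #59 → r2=0x36
body[1] sub  r2, r0, #31 → r2=0xcb
body[2] sub  r0, r2, r4 → r0=0x85
body[3] sub  r2, r3, r1 → r2=0xa5
body[4] sub  r1, r1, r1 → r1=0x00
body[5] sub  r0, r0, #10 → r0=0x7b
epilogue: pop r1=0x71, sp=0x78
prologue pushed ['r1'] at ['0x77']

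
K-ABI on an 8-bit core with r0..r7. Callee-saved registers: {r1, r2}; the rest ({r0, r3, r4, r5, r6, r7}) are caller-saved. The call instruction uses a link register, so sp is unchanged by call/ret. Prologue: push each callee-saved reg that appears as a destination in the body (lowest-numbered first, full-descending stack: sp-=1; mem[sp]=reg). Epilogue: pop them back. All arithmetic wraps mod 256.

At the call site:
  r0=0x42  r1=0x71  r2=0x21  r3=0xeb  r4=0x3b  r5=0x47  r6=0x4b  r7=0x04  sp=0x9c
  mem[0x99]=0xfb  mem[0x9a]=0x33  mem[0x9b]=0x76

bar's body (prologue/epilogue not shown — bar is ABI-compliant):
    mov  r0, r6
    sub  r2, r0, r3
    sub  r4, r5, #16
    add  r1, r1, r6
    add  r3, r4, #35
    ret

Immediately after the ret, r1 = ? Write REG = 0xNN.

prologue: push r1 -> mem[0x9b]=0x71, sp=0x9b
prologue: push r2 -> mem[0x9a]=0x21, sp=0x9a
body[0] mov  r0, r6 -> r0=0x4b
body[1] sub  r2, r0, r3 -> r2=0x60
body[2] sub  r4, r5, #16 -> r4=0x37
body[3] add  r1, r1, r6 -> r1=0xbc
body[4] add  r3, r4, #35 -> r3=0x5a
epilogue: pop r2=0x21, sp=0x9b
epilogue: pop r1=0x71, sp=0x9c
r1 is callee-saved -> restored

REG = 0x71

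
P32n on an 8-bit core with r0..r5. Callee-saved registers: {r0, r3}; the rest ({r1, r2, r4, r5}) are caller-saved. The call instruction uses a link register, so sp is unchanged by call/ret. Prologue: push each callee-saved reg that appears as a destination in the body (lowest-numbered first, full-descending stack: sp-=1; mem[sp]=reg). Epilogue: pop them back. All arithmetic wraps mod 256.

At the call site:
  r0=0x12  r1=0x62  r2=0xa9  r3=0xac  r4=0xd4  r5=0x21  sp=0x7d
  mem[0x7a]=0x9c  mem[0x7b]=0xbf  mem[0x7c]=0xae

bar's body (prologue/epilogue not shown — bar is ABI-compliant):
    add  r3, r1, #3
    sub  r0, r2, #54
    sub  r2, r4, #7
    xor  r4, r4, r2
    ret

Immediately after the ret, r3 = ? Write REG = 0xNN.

prologue: push r0 -> mem[0x7c]=0x12, sp=0x7c
prologue: push r3 -> mem[0x7b]=0xac, sp=0x7b
body[0] add  r3, r1, #3 -> r3=0x65
body[1] sub  r0, r2, #54 -> r0=0x73
body[2] sub  r2, r4, #7 -> r2=0xcd
body[3] xor  r4, r4, r2 -> r4=0x19
epilogue: pop r3=0xac, sp=0x7c
epilogue: pop r0=0x12, sp=0x7d
r3 is callee-saved -> restored

REG = 0xac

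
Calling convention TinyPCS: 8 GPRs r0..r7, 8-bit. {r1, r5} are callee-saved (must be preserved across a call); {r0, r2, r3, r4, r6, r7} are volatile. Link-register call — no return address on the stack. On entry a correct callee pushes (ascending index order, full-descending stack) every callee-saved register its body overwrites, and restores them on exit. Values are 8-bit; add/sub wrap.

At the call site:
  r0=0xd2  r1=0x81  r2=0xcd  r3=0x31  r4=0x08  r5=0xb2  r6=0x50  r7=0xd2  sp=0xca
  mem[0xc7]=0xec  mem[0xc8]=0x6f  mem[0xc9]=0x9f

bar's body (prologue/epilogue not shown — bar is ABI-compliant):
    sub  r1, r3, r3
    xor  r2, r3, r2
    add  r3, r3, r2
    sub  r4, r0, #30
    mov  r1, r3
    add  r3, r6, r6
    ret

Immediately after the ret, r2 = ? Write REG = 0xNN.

REG = 0xfc

prologue: push r1 → mem[0xc9]=0x81, sp=0xc9
body[0] sub  r1, r3, r3 → r1=0x00
body[1] xor  r2, r3, r2 → r2=0xfc
body[2] add  r3, r3, r2 → r3=0x2d
body[3] sub  r4, r0, #30 → r4=0xb4
body[4] mov  r1, r3 → r1=0x2d
body[5] add  r3, r6, r6 → r3=0xa0
epilogue: pop r1=0x81, sp=0xca
r2 is caller-saved → body value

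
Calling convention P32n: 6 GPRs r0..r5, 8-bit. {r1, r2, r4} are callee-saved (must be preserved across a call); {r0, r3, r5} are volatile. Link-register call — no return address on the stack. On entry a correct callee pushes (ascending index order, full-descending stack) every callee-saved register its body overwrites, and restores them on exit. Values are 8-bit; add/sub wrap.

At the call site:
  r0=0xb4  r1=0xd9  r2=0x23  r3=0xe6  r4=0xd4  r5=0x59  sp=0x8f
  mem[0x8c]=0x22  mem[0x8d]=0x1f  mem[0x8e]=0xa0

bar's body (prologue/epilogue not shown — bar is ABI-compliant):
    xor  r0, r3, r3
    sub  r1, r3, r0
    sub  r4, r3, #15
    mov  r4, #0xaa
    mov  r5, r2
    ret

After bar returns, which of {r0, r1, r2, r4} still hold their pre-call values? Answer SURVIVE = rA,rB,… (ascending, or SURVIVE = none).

SURVIVE = r1,r2,r4

prologue: push r1 → mem[0x8e]=0xd9, sp=0x8e
prologue: push r4 → mem[0x8d]=0xd4, sp=0x8d
body[0] xor  r0, r3, r3 → r0=0x00
body[1] sub  r1, r3, r0 → r1=0xe6
body[2] sub  r4, r3, #15 → r4=0xd7
body[3] mov  r4, #0xaa → r4=0xaa
body[4] mov  r5, r2 → r5=0x23
epilogue: pop r4=0xd4, sp=0x8e
epilogue: pop r1=0xd9, sp=0x8f
r0: caller-saved, written=True
r1: callee-saved, written=True
r2: callee-saved, written=False
r4: callee-saved, written=True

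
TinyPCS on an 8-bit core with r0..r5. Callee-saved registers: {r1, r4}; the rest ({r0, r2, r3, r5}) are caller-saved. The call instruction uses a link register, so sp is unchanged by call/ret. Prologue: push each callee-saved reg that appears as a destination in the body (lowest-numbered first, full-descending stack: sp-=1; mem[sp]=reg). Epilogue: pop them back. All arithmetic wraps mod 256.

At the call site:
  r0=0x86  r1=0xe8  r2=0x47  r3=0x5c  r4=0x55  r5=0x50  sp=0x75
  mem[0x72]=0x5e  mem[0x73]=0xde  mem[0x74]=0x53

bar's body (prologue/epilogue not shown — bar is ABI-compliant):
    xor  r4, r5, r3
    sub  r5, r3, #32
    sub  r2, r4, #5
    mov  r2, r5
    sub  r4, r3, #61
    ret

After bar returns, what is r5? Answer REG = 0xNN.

prologue: push r4 -> mem[0x74]=0x55, sp=0x74
body[0] xor  r4, r5, r3 -> r4=0x0c
body[1] sub  r5, r3, #32 -> r5=0x3c
body[2] sub  r2, r4, #5 -> r2=0x07
body[3] mov  r2, r5 -> r2=0x3c
body[4] sub  r4, r3, #61 -> r4=0x1f
epilogue: pop r4=0x55, sp=0x75
r5 is caller-saved -> body value

REG = 0x3c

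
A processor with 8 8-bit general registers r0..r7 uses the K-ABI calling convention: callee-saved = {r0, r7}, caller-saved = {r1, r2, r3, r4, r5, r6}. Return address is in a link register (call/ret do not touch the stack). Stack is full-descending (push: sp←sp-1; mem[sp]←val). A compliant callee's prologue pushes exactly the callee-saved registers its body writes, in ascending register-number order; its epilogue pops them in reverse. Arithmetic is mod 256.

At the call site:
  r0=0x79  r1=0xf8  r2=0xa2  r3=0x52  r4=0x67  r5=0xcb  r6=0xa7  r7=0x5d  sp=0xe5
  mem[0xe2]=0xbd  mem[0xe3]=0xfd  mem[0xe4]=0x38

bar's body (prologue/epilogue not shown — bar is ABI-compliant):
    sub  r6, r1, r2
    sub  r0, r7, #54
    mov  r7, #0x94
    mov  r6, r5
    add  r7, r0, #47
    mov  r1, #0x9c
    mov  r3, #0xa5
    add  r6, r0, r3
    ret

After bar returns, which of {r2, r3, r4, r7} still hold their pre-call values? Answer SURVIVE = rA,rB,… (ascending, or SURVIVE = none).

SURVIVE = r2,r4,r7

prologue: push r0 -> mem[0xe4]=0x79, sp=0xe4
prologue: push r7 -> mem[0xe3]=0x5d, sp=0xe3
body[0] sub  r6, r1, r2 -> r6=0x56
body[1] sub  r0, r7, #54 -> r0=0x27
body[2] mov  r7, #0x94 -> r7=0x94
body[3] mov  r6, r5 -> r6=0xcb
body[4] add  r7, r0, #47 -> r7=0x56
body[5] mov  r1, #0x9c -> r1=0x9c
body[6] mov  r3, #0xa5 -> r3=0xa5
body[7] add  r6, r0, r3 -> r6=0xcc
epilogue: pop r7=0x5d, sp=0xe4
epilogue: pop r0=0x79, sp=0xe5
r2: caller-saved, written=False
r3: caller-saved, written=True
r4: caller-saved, written=False
r7: callee-saved, written=True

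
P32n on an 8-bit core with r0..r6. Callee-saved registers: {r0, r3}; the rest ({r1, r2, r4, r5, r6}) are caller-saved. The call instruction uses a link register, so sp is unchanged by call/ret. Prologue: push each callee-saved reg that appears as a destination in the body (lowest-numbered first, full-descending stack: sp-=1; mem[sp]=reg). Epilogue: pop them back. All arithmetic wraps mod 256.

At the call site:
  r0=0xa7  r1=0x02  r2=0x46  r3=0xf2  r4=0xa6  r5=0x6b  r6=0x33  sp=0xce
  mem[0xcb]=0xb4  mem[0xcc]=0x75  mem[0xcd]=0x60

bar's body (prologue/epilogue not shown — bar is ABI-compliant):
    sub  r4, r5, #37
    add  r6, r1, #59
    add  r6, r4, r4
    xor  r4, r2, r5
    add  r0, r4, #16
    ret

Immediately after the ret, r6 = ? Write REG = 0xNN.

prologue: push r0 → mem[0xcd]=0xa7, sp=0xcd
body[0] sub  r4, r5, #37 → r4=0x46
body[1] add  r6, r1, #59 → r6=0x3d
body[2] add  r6, r4, r4 → r6=0x8c
body[3] xor  r4, r2, r5 → r4=0x2d
body[4] add  r0, r4, #16 → r0=0x3d
epilogue: pop r0=0xa7, sp=0xce
r6 is caller-saved → body value

REG = 0x8c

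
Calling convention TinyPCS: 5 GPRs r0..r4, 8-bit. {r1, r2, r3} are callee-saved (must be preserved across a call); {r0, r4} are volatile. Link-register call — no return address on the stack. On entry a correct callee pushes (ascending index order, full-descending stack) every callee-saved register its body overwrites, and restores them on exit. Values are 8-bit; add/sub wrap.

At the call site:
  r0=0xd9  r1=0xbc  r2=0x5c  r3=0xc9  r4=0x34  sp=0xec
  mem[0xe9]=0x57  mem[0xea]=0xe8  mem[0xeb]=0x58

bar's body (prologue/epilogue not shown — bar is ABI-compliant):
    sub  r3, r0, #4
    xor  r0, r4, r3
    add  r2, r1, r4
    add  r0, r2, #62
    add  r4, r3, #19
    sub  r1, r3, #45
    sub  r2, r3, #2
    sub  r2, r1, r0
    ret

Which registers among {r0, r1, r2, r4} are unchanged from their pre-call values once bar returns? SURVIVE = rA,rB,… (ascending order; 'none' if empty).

prologue: push r1 -> mem[0xeb]=0xbc, sp=0xeb
prologue: push r2 -> mem[0xea]=0x5c, sp=0xea
prologue: push r3 -> mem[0xe9]=0xc9, sp=0xe9
body[0] sub  r3, r0, #4 -> r3=0xd5
body[1] xor  r0, r4, r3 -> r0=0xe1
body[2] add  r2, r1, r4 -> r2=0xf0
body[3] add  r0, r2, #62 -> r0=0x2e
body[4] add  r4, r3, #19 -> r4=0xe8
body[5] sub  r1, r3, #45 -> r1=0xa8
body[6] sub  r2, r3, #2 -> r2=0xd3
body[7] sub  r2, r1, r0 -> r2=0x7a
epilogue: pop r3=0xc9, sp=0xea
epilogue: pop r2=0x5c, sp=0xeb
epilogue: pop r1=0xbc, sp=0xec
r0: caller-saved, written=True
r1: callee-saved, written=True
r2: callee-saved, written=True
r4: caller-saved, written=True

SURVIVE = r1,r2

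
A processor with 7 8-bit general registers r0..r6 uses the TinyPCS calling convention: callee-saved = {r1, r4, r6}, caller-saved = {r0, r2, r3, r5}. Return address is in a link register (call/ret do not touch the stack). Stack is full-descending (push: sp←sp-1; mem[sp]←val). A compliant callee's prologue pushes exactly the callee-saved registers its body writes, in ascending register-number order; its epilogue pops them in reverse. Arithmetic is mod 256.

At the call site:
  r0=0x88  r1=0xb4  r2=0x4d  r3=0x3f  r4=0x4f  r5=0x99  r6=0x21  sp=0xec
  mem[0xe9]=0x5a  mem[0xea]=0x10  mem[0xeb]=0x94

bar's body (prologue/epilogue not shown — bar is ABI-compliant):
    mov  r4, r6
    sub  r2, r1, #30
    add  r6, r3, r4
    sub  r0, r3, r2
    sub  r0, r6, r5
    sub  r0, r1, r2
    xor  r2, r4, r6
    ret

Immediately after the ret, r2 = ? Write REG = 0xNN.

REG = 0x41

prologue: push r4 → mem[0xeb]=0x4f, sp=0xeb
prologue: push r6 → mem[0xea]=0x21, sp=0xea
body[0] mov  r4, r6 → r4=0x21
body[1] sub  r2, r1, #30 → r2=0x96
body[2] add  r6, r3, r4 → r6=0x60
body[3] sub  r0, r3, r2 → r0=0xa9
body[4] sub  r0, r6, r5 → r0=0xc7
body[5] sub  r0, r1, r2 → r0=0x1e
body[6] xor  r2, r4, r6 → r2=0x41
epilogue: pop r6=0x21, sp=0xeb
epilogue: pop r4=0x4f, sp=0xec
r2 is caller-saved → body value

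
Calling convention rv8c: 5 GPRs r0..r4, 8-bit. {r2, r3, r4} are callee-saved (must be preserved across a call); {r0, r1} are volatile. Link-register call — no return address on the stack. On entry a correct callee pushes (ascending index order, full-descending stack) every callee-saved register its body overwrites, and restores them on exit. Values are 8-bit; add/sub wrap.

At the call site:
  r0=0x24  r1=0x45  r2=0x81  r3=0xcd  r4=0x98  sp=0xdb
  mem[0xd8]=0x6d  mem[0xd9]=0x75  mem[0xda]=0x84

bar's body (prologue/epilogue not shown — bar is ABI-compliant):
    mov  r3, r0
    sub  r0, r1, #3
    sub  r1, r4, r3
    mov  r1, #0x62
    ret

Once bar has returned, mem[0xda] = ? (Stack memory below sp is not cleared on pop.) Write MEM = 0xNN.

prologue: push r3 -> mem[0xda]=0xcd, sp=0xda
body[0] mov  r3, r0 -> r3=0x24
body[1] sub  r0, r1, #3 -> r0=0x42
body[2] sub  r1, r4, r3 -> r1=0x74
body[3] mov  r1, #0x62 -> r1=0x62
epilogue: pop r3=0xcd, sp=0xdb
prologue pushed ['r3'] at ['0xda']

MEM = 0xcd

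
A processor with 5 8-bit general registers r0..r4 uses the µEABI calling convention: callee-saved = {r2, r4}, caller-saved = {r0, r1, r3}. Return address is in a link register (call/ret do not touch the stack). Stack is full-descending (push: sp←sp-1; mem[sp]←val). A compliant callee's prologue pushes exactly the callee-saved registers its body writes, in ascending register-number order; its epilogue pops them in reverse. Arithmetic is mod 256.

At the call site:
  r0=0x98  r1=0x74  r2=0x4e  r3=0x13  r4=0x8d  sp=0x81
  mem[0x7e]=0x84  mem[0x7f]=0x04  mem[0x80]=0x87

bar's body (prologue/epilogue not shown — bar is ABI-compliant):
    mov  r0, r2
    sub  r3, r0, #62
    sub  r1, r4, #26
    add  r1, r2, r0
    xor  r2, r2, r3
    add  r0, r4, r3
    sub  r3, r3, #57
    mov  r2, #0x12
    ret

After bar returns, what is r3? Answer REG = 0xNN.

REG = 0xd7

prologue: push r2 → mem[0x80]=0x4e, sp=0x80
body[0] mov  r0, r2 → r0=0x4e
body[1] sub  r3, r0, #62 → r3=0x10
body[2] sub  r1, r4, #26 → r1=0x73
body[3] add  r1, r2, r0 → r1=0x9c
body[4] xor  r2, r2, r3 → r2=0x5e
body[5] add  r0, r4, r3 → r0=0x9d
body[6] sub  r3, r3, #57 → r3=0xd7
body[7] mov  r2, #0x12 → r2=0x12
epilogue: pop r2=0x4e, sp=0x81
r3 is caller-saved → body value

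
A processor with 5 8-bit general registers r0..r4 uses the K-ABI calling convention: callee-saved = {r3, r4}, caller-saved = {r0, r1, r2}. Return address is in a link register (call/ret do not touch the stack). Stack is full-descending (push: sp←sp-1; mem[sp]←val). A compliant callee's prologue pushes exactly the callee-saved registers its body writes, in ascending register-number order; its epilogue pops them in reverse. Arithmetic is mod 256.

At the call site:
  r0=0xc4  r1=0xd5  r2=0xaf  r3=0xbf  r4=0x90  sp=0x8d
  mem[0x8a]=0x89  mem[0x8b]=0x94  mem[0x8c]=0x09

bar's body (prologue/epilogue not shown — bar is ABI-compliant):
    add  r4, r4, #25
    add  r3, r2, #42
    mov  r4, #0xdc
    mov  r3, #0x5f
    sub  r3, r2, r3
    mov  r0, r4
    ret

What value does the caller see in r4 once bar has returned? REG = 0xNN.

REG = 0x90

prologue: push r3 → mem[0x8c]=0xbf, sp=0x8c
prologue: push r4 → mem[0x8b]=0x90, sp=0x8b
body[0] add  r4, r4, #25 → r4=0xa9
body[1] add  r3, r2, #42 → r3=0xd9
body[2] mov  r4, #0xdc → r4=0xdc
body[3] mov  r3, #0x5f → r3=0x5f
body[4] sub  r3, r2, r3 → r3=0x50
body[5] mov  r0, r4 → r0=0xdc
epilogue: pop r4=0x90, sp=0x8c
epilogue: pop r3=0xbf, sp=0x8d
r4 is callee-saved → restored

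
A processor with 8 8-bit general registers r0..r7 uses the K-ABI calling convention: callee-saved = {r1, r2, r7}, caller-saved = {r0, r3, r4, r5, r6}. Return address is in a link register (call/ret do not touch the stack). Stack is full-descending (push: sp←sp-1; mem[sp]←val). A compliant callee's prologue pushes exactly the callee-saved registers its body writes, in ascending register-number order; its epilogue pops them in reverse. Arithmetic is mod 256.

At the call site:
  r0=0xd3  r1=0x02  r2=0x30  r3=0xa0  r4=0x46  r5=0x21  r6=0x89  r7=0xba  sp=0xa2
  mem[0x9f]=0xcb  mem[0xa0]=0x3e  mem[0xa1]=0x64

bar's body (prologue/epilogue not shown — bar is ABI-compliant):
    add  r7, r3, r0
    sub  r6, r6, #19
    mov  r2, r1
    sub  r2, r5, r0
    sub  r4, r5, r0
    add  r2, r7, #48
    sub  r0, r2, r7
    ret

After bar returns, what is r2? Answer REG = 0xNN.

prologue: push r2 → mem[0xa1]=0x30, sp=0xa1
prologue: push r7 → mem[0xa0]=0xba, sp=0xa0
body[0] add  r7, r3, r0 → r7=0x73
body[1] sub  r6, r6, #19 → r6=0x76
body[2] mov  r2, r1 → r2=0x02
body[3] sub  r2, r5, r0 → r2=0x4e
body[4] sub  r4, r5, r0 → r4=0x4e
body[5] add  r2, r7, #48 → r2=0xa3
body[6] sub  r0, r2, r7 → r0=0x30
epilogue: pop r7=0xba, sp=0xa1
epilogue: pop r2=0x30, sp=0xa2
r2 is callee-saved → restored

REG = 0x30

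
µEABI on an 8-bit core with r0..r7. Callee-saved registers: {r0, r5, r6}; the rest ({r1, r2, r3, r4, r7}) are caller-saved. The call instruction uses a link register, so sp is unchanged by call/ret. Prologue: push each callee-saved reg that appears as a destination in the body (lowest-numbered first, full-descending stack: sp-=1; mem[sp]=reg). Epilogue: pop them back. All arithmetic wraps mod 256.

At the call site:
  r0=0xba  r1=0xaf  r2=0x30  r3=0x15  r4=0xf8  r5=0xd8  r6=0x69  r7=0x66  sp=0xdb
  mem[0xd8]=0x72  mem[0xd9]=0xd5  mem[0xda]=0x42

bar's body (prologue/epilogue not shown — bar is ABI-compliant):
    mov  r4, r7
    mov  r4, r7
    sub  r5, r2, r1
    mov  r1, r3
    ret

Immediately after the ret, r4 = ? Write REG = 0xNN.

prologue: push r5 -> mem[0xda]=0xd8, sp=0xda
body[0] mov  r4, r7 -> r4=0x66
body[1] mov  r4, r7 -> r4=0x66
body[2] sub  r5, r2, r1 -> r5=0x81
body[3] mov  r1, r3 -> r1=0x15
epilogue: pop r5=0xd8, sp=0xdb
r4 is caller-saved -> body value

REG = 0x66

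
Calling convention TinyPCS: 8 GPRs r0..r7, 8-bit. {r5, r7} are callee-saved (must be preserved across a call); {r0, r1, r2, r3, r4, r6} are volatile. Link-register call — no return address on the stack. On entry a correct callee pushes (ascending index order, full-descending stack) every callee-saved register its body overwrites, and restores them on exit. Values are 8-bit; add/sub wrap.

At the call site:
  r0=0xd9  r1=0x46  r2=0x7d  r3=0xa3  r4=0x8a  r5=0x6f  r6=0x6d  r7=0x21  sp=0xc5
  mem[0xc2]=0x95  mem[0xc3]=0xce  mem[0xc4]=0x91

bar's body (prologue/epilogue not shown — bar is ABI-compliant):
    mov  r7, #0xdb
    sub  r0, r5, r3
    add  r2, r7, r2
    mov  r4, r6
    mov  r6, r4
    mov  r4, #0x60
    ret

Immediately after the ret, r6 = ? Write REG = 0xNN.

REG = 0x6d

prologue: push r7 → mem[0xc4]=0x21, sp=0xc4
body[0] mov  r7, #0xdb → r7=0xdb
body[1] sub  r0, r5, r3 → r0=0xcc
body[2] add  r2, r7, r2 → r2=0x58
body[3] mov  r4, r6 → r4=0x6d
body[4] mov  r6, r4 → r6=0x6d
body[5] mov  r4, #0x60 → r4=0x60
epilogue: pop r7=0x21, sp=0xc5
r6 is caller-saved → body value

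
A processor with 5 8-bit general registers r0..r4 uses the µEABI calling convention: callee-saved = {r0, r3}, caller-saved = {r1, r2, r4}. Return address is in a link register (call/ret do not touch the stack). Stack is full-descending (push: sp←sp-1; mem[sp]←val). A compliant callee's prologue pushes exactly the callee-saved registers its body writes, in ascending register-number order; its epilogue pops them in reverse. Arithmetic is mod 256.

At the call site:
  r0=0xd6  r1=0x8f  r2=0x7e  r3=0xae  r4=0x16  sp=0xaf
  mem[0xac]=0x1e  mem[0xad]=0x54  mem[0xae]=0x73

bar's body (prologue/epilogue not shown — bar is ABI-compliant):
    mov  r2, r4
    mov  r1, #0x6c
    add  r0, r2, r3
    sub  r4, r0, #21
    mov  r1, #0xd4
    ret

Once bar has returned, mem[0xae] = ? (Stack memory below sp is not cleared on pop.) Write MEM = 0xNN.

prologue: push r0 → mem[0xae]=0xd6, sp=0xae
body[0] mov  r2, r4 → r2=0x16
body[1] mov  r1, #0x6c → r1=0x6c
body[2] add  r0, r2, r3 → r0=0xc4
body[3] sub  r4, r0, #21 → r4=0xaf
body[4] mov  r1, #0xd4 → r1=0xd4
epilogue: pop r0=0xd6, sp=0xaf
prologue pushed ['r0'] at ['0xae']

MEM = 0xd6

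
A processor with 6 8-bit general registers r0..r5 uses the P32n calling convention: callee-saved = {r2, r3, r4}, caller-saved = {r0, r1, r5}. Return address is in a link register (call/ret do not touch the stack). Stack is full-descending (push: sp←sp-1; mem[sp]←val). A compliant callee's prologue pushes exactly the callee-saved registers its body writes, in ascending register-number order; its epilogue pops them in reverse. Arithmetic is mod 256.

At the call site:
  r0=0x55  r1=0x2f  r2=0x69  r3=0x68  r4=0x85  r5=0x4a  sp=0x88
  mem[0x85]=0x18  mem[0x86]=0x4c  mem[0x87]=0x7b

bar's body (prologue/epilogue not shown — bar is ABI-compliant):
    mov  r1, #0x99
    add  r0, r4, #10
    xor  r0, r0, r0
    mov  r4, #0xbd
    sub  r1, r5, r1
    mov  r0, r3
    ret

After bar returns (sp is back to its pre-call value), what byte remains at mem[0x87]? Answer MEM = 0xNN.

MEM = 0x85

prologue: push r4 → mem[0x87]=0x85, sp=0x87
body[0] mov  r1, #0x99 → r1=0x99
body[1] add  r0, r4, #10 → r0=0x8f
body[2] xor  r0, r0, r0 → r0=0x00
body[3] mov  r4, #0xbd → r4=0xbd
body[4] sub  r1, r5, r1 → r1=0xb1
body[5] mov  r0, r3 → r0=0x68
epilogue: pop r4=0x85, sp=0x88
prologue pushed ['r4'] at ['0x87']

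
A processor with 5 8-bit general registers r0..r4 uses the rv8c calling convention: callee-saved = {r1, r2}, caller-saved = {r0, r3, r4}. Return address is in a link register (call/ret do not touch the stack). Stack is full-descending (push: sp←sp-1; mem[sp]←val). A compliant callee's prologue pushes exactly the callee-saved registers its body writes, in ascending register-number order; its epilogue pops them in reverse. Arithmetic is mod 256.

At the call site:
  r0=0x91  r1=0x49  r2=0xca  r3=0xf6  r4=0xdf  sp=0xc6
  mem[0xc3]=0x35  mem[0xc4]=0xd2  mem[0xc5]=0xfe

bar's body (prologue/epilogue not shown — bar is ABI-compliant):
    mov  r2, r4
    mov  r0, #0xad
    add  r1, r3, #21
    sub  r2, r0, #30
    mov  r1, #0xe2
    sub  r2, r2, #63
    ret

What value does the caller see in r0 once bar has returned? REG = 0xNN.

prologue: push r1 -> mem[0xc5]=0x49, sp=0xc5
prologue: push r2 -> mem[0xc4]=0xca, sp=0xc4
body[0] mov  r2, r4 -> r2=0xdf
body[1] mov  r0, #0xad -> r0=0xad
body[2] add  r1, r3, #21 -> r1=0x0b
body[3] sub  r2, r0, #30 -> r2=0x8f
body[4] mov  r1, #0xe2 -> r1=0xe2
body[5] sub  r2, r2, #63 -> r2=0x50
epilogue: pop r2=0xca, sp=0xc5
epilogue: pop r1=0x49, sp=0xc6
r0 is caller-saved -> body value

REG = 0xad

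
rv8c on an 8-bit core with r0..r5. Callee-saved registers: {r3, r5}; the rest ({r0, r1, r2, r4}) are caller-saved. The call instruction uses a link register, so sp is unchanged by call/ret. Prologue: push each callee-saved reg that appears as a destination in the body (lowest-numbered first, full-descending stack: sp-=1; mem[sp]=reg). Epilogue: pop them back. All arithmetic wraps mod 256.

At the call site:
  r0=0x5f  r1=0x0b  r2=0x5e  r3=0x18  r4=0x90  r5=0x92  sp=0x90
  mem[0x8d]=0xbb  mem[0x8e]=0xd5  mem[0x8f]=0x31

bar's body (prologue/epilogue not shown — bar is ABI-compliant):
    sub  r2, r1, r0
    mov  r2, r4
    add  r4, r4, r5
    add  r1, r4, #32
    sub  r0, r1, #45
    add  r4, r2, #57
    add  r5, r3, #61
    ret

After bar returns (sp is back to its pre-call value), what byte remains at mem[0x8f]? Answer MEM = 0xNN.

MEM = 0x92

prologue: push r5 -> mem[0x8f]=0x92, sp=0x8f
body[0] sub  r2, r1, r0 -> r2=0xac
body[1] mov  r2, r4 -> r2=0x90
body[2] add  r4, r4, r5 -> r4=0x22
body[3] add  r1, r4, #32 -> r1=0x42
body[4] sub  r0, r1, #45 -> r0=0x15
body[5] add  r4, r2, #57 -> r4=0xc9
body[6] add  r5, r3, #61 -> r5=0x55
epilogue: pop r5=0x92, sp=0x90
prologue pushed ['r5'] at ['0x8f']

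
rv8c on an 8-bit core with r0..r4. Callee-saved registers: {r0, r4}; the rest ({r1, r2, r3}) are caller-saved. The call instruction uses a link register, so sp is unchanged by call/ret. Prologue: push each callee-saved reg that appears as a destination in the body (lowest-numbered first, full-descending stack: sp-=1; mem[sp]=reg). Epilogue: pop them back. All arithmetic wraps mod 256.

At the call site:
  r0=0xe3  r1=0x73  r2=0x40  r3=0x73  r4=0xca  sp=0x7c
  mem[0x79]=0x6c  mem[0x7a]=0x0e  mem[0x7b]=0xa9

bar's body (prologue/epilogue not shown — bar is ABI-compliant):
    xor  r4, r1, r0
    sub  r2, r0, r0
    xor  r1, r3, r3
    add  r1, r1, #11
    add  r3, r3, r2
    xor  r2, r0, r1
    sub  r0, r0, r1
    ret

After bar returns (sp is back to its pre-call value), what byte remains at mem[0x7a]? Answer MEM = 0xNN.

MEM = 0xca

prologue: push r0 → mem[0x7b]=0xe3, sp=0x7b
prologue: push r4 → mem[0x7a]=0xca, sp=0x7a
body[0] xor  r4, r1, r0 → r4=0x90
body[1] sub  r2, r0, r0 → r2=0x00
body[2] xor  r1, r3, r3 → r1=0x00
body[3] add  r1, r1, #11 → r1=0x0b
body[4] add  r3, r3, r2 → r3=0x73
body[5] xor  r2, r0, r1 → r2=0xe8
body[6] sub  r0, r0, r1 → r0=0xd8
epilogue: pop r4=0xca, sp=0x7b
epilogue: pop r0=0xe3, sp=0x7c
prologue pushed ['r0', 'r4'] at ['0x7b', '0x7a']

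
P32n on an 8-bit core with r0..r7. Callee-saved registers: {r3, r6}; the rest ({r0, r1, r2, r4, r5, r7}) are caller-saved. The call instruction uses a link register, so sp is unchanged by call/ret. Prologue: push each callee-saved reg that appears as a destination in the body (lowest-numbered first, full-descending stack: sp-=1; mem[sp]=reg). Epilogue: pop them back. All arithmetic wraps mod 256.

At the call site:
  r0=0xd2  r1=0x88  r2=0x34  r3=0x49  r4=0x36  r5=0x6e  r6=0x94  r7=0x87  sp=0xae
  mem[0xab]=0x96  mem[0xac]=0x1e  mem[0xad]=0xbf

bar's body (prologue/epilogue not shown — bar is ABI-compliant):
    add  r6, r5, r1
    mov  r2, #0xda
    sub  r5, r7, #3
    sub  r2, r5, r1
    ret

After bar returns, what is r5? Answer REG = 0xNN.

prologue: push r6 → mem[0xad]=0x94, sp=0xad
body[0] add  r6, r5, r1 → r6=0xf6
body[1] mov  r2, #0xda → r2=0xda
body[2] sub  r5, r7, #3 → r5=0x84
body[3] sub  r2, r5, r1 → r2=0xfc
epilogue: pop r6=0x94, sp=0xae
r5 is caller-saved → body value

REG = 0x84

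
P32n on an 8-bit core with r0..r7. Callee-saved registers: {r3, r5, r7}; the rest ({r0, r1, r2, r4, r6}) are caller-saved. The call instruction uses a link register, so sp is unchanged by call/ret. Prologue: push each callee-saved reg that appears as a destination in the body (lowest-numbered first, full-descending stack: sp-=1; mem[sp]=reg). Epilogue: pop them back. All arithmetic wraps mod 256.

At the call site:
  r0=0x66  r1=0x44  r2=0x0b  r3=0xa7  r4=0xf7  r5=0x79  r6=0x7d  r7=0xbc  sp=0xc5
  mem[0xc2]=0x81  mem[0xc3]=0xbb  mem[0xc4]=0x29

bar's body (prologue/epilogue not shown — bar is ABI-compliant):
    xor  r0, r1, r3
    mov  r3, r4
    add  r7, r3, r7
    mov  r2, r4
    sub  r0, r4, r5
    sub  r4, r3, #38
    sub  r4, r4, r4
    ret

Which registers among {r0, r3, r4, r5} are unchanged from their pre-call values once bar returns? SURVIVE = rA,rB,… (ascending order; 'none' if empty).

prologue: push r3 -> mem[0xc4]=0xa7, sp=0xc4
prologue: push r7 -> mem[0xc3]=0xbc, sp=0xc3
body[0] xor  r0, r1, r3 -> r0=0xe3
body[1] mov  r3, r4 -> r3=0xf7
body[2] add  r7, r3, r7 -> r7=0xb3
body[3] mov  r2, r4 -> r2=0xf7
body[4] sub  r0, r4, r5 -> r0=0x7e
body[5] sub  r4, r3, #38 -> r4=0xd1
body[6] sub  r4, r4, r4 -> r4=0x00
epilogue: pop r7=0xbc, sp=0xc4
epilogue: pop r3=0xa7, sp=0xc5
r0: caller-saved, written=True
r3: callee-saved, written=True
r4: caller-saved, written=True
r5: callee-saved, written=False

SURVIVE = r3,r5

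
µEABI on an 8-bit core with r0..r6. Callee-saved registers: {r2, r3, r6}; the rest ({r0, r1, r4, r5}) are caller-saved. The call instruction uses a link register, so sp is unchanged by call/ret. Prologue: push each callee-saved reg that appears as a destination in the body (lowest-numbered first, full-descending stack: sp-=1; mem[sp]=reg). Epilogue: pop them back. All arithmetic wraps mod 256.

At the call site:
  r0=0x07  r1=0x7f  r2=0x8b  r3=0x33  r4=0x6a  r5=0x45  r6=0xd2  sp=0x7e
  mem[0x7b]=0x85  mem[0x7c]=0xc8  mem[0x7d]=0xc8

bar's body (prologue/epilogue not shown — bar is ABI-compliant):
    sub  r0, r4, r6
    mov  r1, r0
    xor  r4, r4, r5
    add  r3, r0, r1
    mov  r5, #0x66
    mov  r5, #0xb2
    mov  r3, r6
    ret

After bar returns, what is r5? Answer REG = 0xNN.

REG = 0xb2

prologue: push r3 → mem[0x7d]=0x33, sp=0x7d
body[0] sub  r0, r4, r6 → r0=0x98
body[1] mov  r1, r0 → r1=0x98
body[2] xor  r4, r4, r5 → r4=0x2f
body[3] add  r3, r0, r1 → r3=0x30
body[4] mov  r5, #0x66 → r5=0x66
body[5] mov  r5, #0xb2 → r5=0xb2
body[6] mov  r3, r6 → r3=0xd2
epilogue: pop r3=0x33, sp=0x7e
r5 is caller-saved → body value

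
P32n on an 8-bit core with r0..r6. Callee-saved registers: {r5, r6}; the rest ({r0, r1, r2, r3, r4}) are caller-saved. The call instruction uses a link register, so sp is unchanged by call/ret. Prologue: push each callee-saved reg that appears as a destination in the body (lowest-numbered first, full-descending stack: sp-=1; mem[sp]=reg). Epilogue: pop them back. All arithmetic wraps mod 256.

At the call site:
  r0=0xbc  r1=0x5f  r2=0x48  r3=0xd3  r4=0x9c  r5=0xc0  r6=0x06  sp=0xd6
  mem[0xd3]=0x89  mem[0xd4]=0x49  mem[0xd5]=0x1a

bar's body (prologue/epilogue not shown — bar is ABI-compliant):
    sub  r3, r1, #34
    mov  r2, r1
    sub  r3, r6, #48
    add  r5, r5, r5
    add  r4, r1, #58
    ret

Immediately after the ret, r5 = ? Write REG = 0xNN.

REG = 0xc0

prologue: push r5 -> mem[0xd5]=0xc0, sp=0xd5
body[0] sub  r3, r1, #34 -> r3=0x3d
body[1] mov  r2, r1 -> r2=0x5f
body[2] sub  r3, r6, #48 -> r3=0xd6
body[3] add  r5, r5, r5 -> r5=0x80
body[4] add  r4, r1, #58 -> r4=0x99
epilogue: pop r5=0xc0, sp=0xd6
r5 is callee-saved -> restored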